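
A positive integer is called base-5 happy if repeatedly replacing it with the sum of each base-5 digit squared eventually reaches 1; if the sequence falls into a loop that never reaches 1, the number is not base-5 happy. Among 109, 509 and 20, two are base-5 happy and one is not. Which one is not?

20

109: 109 → 33 → 11 → 5 → 1  — reaches 1 (base-5 happy)
509: 509 → 33 → 11 → 5 → 1  — reaches 1 (base-5 happy)
20: 20 → 16 → 10 → 4 → 16  — repeats 16 (not base-5 happy)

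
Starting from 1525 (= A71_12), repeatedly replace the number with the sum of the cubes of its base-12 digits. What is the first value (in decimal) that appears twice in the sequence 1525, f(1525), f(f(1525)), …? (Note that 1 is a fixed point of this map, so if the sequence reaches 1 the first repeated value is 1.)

1344

1525 = (10,7,1)_12 → 10³ + 7³ + 1³ = 1344
1344 = (9,4,0)_12 → 9³ + 4³ + 0³ = 793
793 = (5,6,1)_12 → 5³ + 6³ + 1³ = 342
342 = (2,4,6)_12 → 2³ + 4³ + 6³ = 288
288 = (2,0,0)_12 → 2³ + 0³ + 0³ = 8
8 = (8)_12 → 8³ = 512
512 = (3,6,8)_12 → 3³ + 6³ + 8³ = 755
755 = (5,2,11)_12 → 5³ + 2³ + 11³ = 1464
1464 = (10,2,0)_12 → 10³ + 2³ + 0³ = 1008
1008 = (7,0,0)_12 → 7³ + 0³ + 0³ = 343
343 = (2,4,7)_12 → 2³ + 4³ + 7³ = 415
415 = (2,10,7)_12 → 2³ + 10³ + 7³ = 1351
1351 = (9,4,7)_12 → 9³ + 4³ + 7³ = 1136
1136 = (7,10,8)_12 → 7³ + 10³ + 8³ = 1855
1855 = (1,0,10,7)_12 → 1³ + 0³ + 10³ + 7³ = 1344  — 1344 already appeared earlier.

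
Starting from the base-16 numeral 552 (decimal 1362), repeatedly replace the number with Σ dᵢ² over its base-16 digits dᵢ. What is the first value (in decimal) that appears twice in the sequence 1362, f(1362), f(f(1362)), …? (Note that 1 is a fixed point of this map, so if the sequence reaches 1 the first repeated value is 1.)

169

1362 = (5,5,2)_16 → 54
54 = (3,6)_16 → 45
45 = (2,13)_16 → 173
173 = (10,13)_16 → 269
269 = (1,0,13)_16 → 170
170 = (10,10)_16 → 200
200 = (12,8)_16 → 208
208 = (13,0)_16 → 169
169 = (10,9)_16 → 181
181 = (11,5)_16 → 146
146 = (9,2)_16 → 85
85 = (5,5)_16 → 50
50 = (3,2)_16 → 13
13 = (13)_16 → 169  — 169 already appeared earlier.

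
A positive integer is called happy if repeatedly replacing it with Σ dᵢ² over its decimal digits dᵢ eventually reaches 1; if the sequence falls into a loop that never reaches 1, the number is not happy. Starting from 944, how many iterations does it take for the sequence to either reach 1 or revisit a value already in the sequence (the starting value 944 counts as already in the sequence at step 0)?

12

944 → 9² + 4² + 4² = 81 + 16 + 16 = 113
113 → 1² + 1² + 3² = 1 + 1 + 9 = 11
11 → 1² + 1² = 1 + 1 = 2
2 → 2² = 4
4 → 4² = 16
16 → 1² + 6² = 1 + 36 = 37
37 → 3² + 7² = 9 + 49 = 58
58 → 5² + 8² = 25 + 64 = 89
89 → 8² + 9² = 64 + 81 = 145
145 → 1² + 4² + 5² = 1 + 16 + 25 = 42
42 → 4² + 2² = 16 + 4 = 20
20 → 2² + 0² = 4 + 0 = 4  — 4 repeats.
That took 12 steps.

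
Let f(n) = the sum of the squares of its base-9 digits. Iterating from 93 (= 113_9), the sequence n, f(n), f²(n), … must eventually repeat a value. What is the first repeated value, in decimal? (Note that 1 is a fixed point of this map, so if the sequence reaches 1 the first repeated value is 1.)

93 = (1,1,3)_9 → 1² + 1² + 3² = 1 + 1 + 9 = 11
11 = (1,2)_9 → 1² + 2² = 1 + 4 = 5
5 = (5)_9 → 5² = 25
25 = (2,7)_9 → 2² + 7² = 4 + 49 = 53
53 = (5,8)_9 → 5² + 8² = 25 + 64 = 89
89 = (1,0,8)_9 → 1² + 0² + 8² = 1 + 0 + 64 = 65
65 = (7,2)_9 → 7² + 2² = 49 + 4 = 53  — 53 already appeared earlier.

53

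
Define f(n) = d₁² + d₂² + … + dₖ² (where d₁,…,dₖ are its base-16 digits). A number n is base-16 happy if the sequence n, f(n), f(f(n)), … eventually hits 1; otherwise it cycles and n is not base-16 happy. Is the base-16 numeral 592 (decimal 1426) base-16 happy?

1426 = (5,9,2)_16 → 5² + 9² + 2² = 25 + 81 + 4 = 110
110 = (6,14)_16 → 6² + 14² = 36 + 196 = 232
232 = (14,8)_16 → 14² + 8² = 196 + 64 = 260
260 = (1,0,4)_16 → 1² + 0² + 4² = 1 + 0 + 16 = 17
17 = (1,1)_16 → 1² + 1² = 1 + 1 = 2
2 = (2)_16 → 2² = 4
4 = (4)_16 → 4² = 16
16 = (1,0)_16 → 1² + 0² = 1 + 0 = 1  — reached 1.

base-16 happy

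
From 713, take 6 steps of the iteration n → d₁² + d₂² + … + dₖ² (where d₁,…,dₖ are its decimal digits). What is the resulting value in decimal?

713 → 7² + 1² + 3² = 49 + 1 + 9 = 59
59 → 5² + 9² = 25 + 81 = 106
106 → 1² + 0² + 6² = 1 + 0 + 36 = 37
37 → 3² + 7² = 9 + 49 = 58
58 → 5² + 8² = 25 + 64 = 89
89 → 8² + 9² = 64 + 81 = 145

145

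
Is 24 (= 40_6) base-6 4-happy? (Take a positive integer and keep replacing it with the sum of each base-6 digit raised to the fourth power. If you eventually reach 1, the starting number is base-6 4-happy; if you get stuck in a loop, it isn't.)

24 = (4,0)_6 → 4⁴ + 0⁴ = 256
256 = (1,1,0,4)_6 → 1⁴ + 1⁴ + 0⁴ + 4⁴ = 258
258 = (1,1,1,0)_6 → 1⁴ + 1⁴ + 1⁴ + 0⁴ = 3
3 = (3)_6 → 3⁴ = 81
81 = (2,1,3)_6 → 2⁴ + 1⁴ + 3⁴ = 98
98 = (2,4,2)_6 → 2⁴ + 4⁴ + 2⁴ = 288
288 = (1,2,0,0)_6 → 1⁴ + 2⁴ + 0⁴ + 0⁴ = 17
17 = (2,5)_6 → 2⁴ + 5⁴ = 641
641 = (2,5,4,5)_6 → 2⁴ + 5⁴ + 4⁴ + 5⁴ = 1522
1522 = (1,1,0,1,4)_6 → 1⁴ + 1⁴ + 0⁴ + 1⁴ + 4⁴ = 259
259 = (1,1,1,1)_6 → 1⁴ + 1⁴ + 1⁴ + 1⁴ = 4
4 = (4)_6 → 4⁴ = 256  — 256 already seen; the sequence cycles without reaching 1.

not base-6 4-happy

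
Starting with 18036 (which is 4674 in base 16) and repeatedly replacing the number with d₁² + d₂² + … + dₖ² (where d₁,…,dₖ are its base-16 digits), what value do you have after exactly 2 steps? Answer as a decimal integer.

18036 = (4,6,7,4)_16 → 4² + 6² + 7² + 4² = 16 + 36 + 49 + 16 = 117
117 = (7,5)_16 → 7² + 5² = 49 + 25 = 74

74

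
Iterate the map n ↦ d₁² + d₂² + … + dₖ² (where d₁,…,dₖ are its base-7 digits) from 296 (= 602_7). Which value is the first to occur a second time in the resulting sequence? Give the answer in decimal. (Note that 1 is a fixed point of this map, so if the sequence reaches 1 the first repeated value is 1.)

296 = (6,0,2)_7 → 6² + 0² + 2² = 40
40 = (5,5)_7 → 5² + 5² = 50
50 = (1,0,1)_7 → 1² + 0² + 1² = 2
2 = (2)_7 → 2² = 4
4 = (4)_7 → 4² = 16
16 = (2,2)_7 → 2² + 2² = 8
8 = (1,1)_7 → 1² + 1² = 2  — 2 already appeared earlier.

2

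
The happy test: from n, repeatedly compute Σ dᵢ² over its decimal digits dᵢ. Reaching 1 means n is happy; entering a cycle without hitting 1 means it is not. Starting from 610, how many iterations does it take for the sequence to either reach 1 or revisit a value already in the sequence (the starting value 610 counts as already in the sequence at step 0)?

610 → 6² + 1² + 0² = 36 + 1 + 0 = 37
37 → 3² + 7² = 9 + 49 = 58
58 → 5² + 8² = 25 + 64 = 89
89 → 8² + 9² = 64 + 81 = 145
145 → 1² + 4² + 5² = 1 + 16 + 25 = 42
42 → 4² + 2² = 16 + 4 = 20
20 → 2² + 0² = 4 + 0 = 4
4 → 4² = 16
16 → 1² + 6² = 1 + 36 = 37  — 37 repeats.
That took 9 steps.

9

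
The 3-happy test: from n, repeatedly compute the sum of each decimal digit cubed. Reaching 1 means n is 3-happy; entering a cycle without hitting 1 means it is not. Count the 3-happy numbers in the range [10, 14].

1

10: 10 → 1  — 3-happy
11: 11 → 2 → 8 → 512 → 134 → 92 → 737 → 713 → 371 → 371  — not 3-happy
12: 12 → 9 → 729 → 1080 → 513 → 153 → 153  — not 3-happy
13: 13 → 28 → 520 → 133 → 55 → 250 → 133  — not 3-happy
14: 14 → 65 → 341 → 92 → 737 → 713 → 371 → 371  — not 3-happy
3-happy: 10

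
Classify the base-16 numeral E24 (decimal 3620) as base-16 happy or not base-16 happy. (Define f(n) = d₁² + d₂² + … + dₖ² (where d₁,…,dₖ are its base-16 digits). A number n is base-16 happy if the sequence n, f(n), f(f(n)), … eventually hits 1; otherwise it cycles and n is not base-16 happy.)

3620 = (14,2,4)_16 → 14² + 2² + 4² = 216
216 = (13,8)_16 → 13² + 8² = 233
233 = (14,9)_16 → 14² + 9² = 277
277 = (1,1,5)_16 → 1² + 1² + 5² = 27
27 = (1,11)_16 → 1² + 11² = 122
122 = (7,10)_16 → 7² + 10² = 149
149 = (9,5)_16 → 9² + 5² = 106
106 = (6,10)_16 → 6² + 10² = 136
136 = (8,8)_16 → 8² + 8² = 128
128 = (8,0)_16 → 8² + 0² = 64
64 = (4,0)_16 → 4² + 0² = 16
16 = (1,0)_16 → 1² + 0² = 1  — reached 1.

base-16 happy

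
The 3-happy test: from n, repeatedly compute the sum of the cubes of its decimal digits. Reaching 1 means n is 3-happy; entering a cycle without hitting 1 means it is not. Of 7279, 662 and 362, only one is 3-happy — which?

7279

7279: 7279 → 1423 → 100 → 1  — reaches 1 (3-happy)
662: 662 → 440 → 128 → 521 → 134 → 92 → 737 → 713 → 371 → 371  — repeats 371 (not 3-happy)
362: 362 → 251 → 134 → 92 → 737 → 713 → 371 → 371  — repeats 371 (not 3-happy)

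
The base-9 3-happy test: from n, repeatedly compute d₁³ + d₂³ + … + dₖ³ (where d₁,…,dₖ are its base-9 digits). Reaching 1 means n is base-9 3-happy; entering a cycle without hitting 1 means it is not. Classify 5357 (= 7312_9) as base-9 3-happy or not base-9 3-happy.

5357 = (7,3,1,2)_9 → 379
379 = (4,6,1)_9 → 281
281 = (3,4,2)_9 → 99
99 = (1,2,0)_9 → 9
9 = (1,0)_9 → 1  — reached 1.

base-9 3-happy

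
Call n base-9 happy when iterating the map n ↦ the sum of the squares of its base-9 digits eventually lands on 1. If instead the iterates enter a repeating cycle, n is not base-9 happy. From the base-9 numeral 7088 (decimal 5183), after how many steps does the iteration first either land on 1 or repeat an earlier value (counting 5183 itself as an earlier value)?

5183 = (7,0,8,8)_9 → 7² + 0² + 8² + 8² = 177
177 = (2,1,6)_9 → 2² + 1² + 6² = 41
41 = (4,5)_9 → 4² + 5² = 41  — 41 repeats.
That took 3 steps.

3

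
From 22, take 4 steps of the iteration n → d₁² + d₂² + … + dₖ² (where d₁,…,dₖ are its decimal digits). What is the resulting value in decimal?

29

22 → 2² + 2² = 8
8 → 8² = 64
64 → 6² + 4² = 52
52 → 5² + 2² = 29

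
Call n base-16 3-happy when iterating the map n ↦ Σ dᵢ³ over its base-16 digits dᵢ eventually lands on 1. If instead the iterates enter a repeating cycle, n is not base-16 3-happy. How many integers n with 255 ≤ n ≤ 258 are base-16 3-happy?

1

255: 255 → 6750 → 3870 → 6120 → 3600 → 2745 → 3060 → 4770 → 1017 → 4131 → 36 → 72 → 576 → 72  — not base-16 3-happy
256: 256 → 1  — base-16 3-happy
257: 257 → 2 → 8 → 512 → 8  — not base-16 3-happy
258: 258 → 9 → 729 → 2934 → 1890 → 567 → 378 → 1344 → 189 → 3528 → 4437 → 252 → 5103 → 6147 → 540 → 1737 → 2673 → 1344  — not base-16 3-happy
base-16 3-happy: 256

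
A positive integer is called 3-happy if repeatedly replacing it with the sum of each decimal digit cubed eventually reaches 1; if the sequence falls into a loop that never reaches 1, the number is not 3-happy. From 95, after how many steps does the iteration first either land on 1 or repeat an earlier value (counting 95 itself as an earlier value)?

11

95 → 9³ + 5³ = 729 + 125 = 854
854 → 8³ + 5³ + 4³ = 512 + 125 + 64 = 701
701 → 7³ + 0³ + 1³ = 343 + 0 + 1 = 344
344 → 3³ + 4³ + 4³ = 27 + 64 + 64 = 155
155 → 1³ + 5³ + 5³ = 1 + 125 + 125 = 251
251 → 2³ + 5³ + 1³ = 8 + 125 + 1 = 134
134 → 1³ + 3³ + 4³ = 1 + 27 + 64 = 92
92 → 9³ + 2³ = 729 + 8 = 737
737 → 7³ + 3³ + 7³ = 343 + 27 + 343 = 713
713 → 7³ + 1³ + 3³ = 343 + 1 + 27 = 371
371 → 3³ + 7³ + 1³ = 27 + 343 + 1 = 371  — 371 repeats.
That took 11 steps.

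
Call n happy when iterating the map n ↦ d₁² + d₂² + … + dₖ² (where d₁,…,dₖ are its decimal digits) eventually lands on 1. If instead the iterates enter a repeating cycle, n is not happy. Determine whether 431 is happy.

431 → 4² + 3² + 1² = 26
26 → 2² + 6² = 40
40 → 4² + 0² = 16
16 → 1² + 6² = 37
37 → 3² + 7² = 58
58 → 5² + 8² = 89
89 → 8² + 9² = 145
145 → 1² + 4² + 5² = 42
42 → 4² + 2² = 20
20 → 2² + 0² = 4
4 → 4² = 16  — 16 already seen; the sequence cycles without reaching 1.

not happy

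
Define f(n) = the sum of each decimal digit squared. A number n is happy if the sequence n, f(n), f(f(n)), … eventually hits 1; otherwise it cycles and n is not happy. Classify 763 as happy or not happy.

763 → 7² + 6² + 3² = 49 + 36 + 9 = 94
94 → 9² + 4² = 81 + 16 = 97
97 → 9² + 7² = 81 + 49 = 130
130 → 1² + 3² + 0² = 1 + 9 + 0 = 10
10 → 1² + 0² = 1 + 0 = 1  — reached 1.

happy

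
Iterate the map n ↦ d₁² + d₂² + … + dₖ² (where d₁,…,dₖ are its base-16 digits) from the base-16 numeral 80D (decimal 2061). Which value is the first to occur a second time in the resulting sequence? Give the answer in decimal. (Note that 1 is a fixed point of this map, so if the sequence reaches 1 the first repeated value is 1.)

2061 = (8,0,13)_16 → 233
233 = (14,9)_16 → 277
277 = (1,1,5)_16 → 27
27 = (1,11)_16 → 122
122 = (7,10)_16 → 149
149 = (9,5)_16 → 106
106 = (6,10)_16 → 136
136 = (8,8)_16 → 128
128 = (8,0)_16 → 64
64 = (4,0)_16 → 16
16 = (1,0)_16 → 1  — reached the fixed point 1.
1 → 1, so 1 is the first repeated value.

1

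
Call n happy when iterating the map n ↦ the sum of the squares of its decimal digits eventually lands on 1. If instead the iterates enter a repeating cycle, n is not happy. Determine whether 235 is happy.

not happy

235 → 2² + 3² + 5² = 4 + 9 + 25 = 38
38 → 3² + 8² = 9 + 64 = 73
73 → 7² + 3² = 49 + 9 = 58
58 → 5² + 8² = 25 + 64 = 89
89 → 8² + 9² = 64 + 81 = 145
145 → 1² + 4² + 5² = 1 + 16 + 25 = 42
42 → 4² + 2² = 16 + 4 = 20
20 → 2² + 0² = 4 + 0 = 4
4 → 4² = 16
16 → 1² + 6² = 1 + 36 = 37
37 → 3² + 7² = 9 + 49 = 58  — 58 already seen; the sequence cycles without reaching 1.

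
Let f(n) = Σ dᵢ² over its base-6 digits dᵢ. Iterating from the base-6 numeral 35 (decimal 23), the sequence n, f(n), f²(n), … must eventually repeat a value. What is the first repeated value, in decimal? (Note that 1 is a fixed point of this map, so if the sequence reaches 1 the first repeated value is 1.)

41

23 = (3,5)_6 → 3² + 5² = 9 + 25 = 34
34 = (5,4)_6 → 5² + 4² = 25 + 16 = 41
41 = (1,0,5)_6 → 1² + 0² + 5² = 1 + 0 + 25 = 26
26 = (4,2)_6 → 4² + 2² = 16 + 4 = 20
20 = (3,2)_6 → 3² + 2² = 9 + 4 = 13
13 = (2,1)_6 → 2² + 1² = 4 + 1 = 5
5 = (5)_6 → 5² = 25
25 = (4,1)_6 → 4² + 1² = 16 + 1 = 17
17 = (2,5)_6 → 2² + 5² = 4 + 25 = 29
29 = (4,5)_6 → 4² + 5² = 16 + 25 = 41  — 41 already appeared earlier.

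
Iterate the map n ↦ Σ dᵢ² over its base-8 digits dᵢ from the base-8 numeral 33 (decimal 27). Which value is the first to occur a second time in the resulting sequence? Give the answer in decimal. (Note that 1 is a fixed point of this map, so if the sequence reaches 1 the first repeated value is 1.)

1

27 = (3,3)_8 → 3² + 3² = 18
18 = (2,2)_8 → 2² + 2² = 8
8 = (1,0)_8 → 1² + 0² = 1  — reached the fixed point 1.
1 → 1, so 1 is the first repeated value.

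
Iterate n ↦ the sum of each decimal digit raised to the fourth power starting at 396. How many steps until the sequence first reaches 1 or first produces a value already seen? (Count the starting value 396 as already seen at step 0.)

9

396 → 3⁴ + 9⁴ + 6⁴ = 7938
7938 → 7⁴ + 9⁴ + 3⁴ + 8⁴ = 13139
13139 → 1⁴ + 3⁴ + 1⁴ + 3⁴ + 9⁴ = 6725
6725 → 6⁴ + 7⁴ + 2⁴ + 5⁴ = 4338
4338 → 4⁴ + 3⁴ + 3⁴ + 8⁴ = 4514
4514 → 4⁴ + 5⁴ + 1⁴ + 4⁴ = 1138
1138 → 1⁴ + 1⁴ + 3⁴ + 8⁴ = 4179
4179 → 4⁴ + 1⁴ + 7⁴ + 9⁴ = 9219
9219 → 9⁴ + 2⁴ + 1⁴ + 9⁴ = 13139  — 13139 repeats.
That took 9 steps.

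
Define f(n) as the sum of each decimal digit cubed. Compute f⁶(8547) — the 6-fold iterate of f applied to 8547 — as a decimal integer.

8547 → 8³ + 5³ + 4³ + 7³ = 512 + 125 + 64 + 343 = 1044
1044 → 1³ + 0³ + 4³ + 4³ = 1 + 0 + 64 + 64 = 129
129 → 1³ + 2³ + 9³ = 1 + 8 + 729 = 738
738 → 7³ + 3³ + 8³ = 343 + 27 + 512 = 882
882 → 8³ + 8³ + 2³ = 512 + 512 + 8 = 1032
1032 → 1³ + 0³ + 3³ + 2³ = 1 + 0 + 27 + 8 = 36

36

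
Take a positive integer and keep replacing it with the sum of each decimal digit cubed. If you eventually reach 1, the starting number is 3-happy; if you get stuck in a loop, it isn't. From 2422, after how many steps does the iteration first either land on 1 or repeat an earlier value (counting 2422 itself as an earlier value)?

2422 → 2³ + 4³ + 2³ + 2³ = 8 + 64 + 8 + 8 = 88
88 → 8³ + 8³ = 512 + 512 = 1024
1024 → 1³ + 0³ + 2³ + 4³ = 1 + 0 + 8 + 64 = 73
73 → 7³ + 3³ = 343 + 27 = 370
370 → 3³ + 7³ + 0³ = 27 + 343 + 0 = 370  — 370 repeats.
That took 5 steps.

5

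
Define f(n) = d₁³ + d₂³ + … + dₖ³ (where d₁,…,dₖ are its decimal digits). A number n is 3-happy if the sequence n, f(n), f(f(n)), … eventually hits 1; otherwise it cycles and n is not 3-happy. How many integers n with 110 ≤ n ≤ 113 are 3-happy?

110: 110 → 2 → 8 → 512 → 134 → 92 → 737 → 713 → 371 → 371  — not 3-happy
111: 111 → 3 → 27 → 351 → 153 → 153  — not 3-happy
112: 112 → 10 → 1  — 3-happy
113: 113 → 29 → 737 → 713 → 371 → 371  — not 3-happy
3-happy: 112

1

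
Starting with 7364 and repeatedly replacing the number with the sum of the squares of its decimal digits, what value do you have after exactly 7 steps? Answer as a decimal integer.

89

7364 → 7² + 3² + 6² + 4² = 49 + 9 + 36 + 16 = 110
110 → 1² + 1² + 0² = 1 + 1 + 0 = 2
2 → 2² = 4
4 → 4² = 16
16 → 1² + 6² = 1 + 36 = 37
37 → 3² + 7² = 9 + 49 = 58
58 → 5² + 8² = 25 + 64 = 89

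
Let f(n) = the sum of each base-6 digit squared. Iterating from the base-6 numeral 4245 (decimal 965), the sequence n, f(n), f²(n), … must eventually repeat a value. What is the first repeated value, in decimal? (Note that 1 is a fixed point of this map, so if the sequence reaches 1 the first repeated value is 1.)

17

965 = (4,2,4,5)_6 → 4² + 2² + 4² + 5² = 61
61 = (1,4,1)_6 → 1² + 4² + 1² = 18
18 = (3,0)_6 → 3² + 0² = 9
9 = (1,3)_6 → 1² + 3² = 10
10 = (1,4)_6 → 1² + 4² = 17
17 = (2,5)_6 → 2² + 5² = 29
29 = (4,5)_6 → 4² + 5² = 41
41 = (1,0,5)_6 → 1² + 0² + 5² = 26
26 = (4,2)_6 → 4² + 2² = 20
20 = (3,2)_6 → 3² + 2² = 13
13 = (2,1)_6 → 2² + 1² = 5
5 = (5)_6 → 5² = 25
25 = (4,1)_6 → 4² + 1² = 17  — 17 already appeared earlier.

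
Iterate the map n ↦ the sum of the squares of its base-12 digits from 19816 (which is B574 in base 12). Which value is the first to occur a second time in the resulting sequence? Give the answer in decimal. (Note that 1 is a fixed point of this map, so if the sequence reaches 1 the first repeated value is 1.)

19816 = (11,5,7,4)_12 → 11² + 5² + 7² + 4² = 211
211 = (1,5,7)_12 → 1² + 5² + 7² = 75
75 = (6,3)_12 → 6² + 3² = 45
45 = (3,9)_12 → 3² + 9² = 90
90 = (7,6)_12 → 7² + 6² = 85
85 = (7,1)_12 → 7² + 1² = 50
50 = (4,2)_12 → 4² + 2² = 20
20 = (1,8)_12 → 1² + 8² = 65
65 = (5,5)_12 → 5² + 5² = 50  — 50 already appeared earlier.

50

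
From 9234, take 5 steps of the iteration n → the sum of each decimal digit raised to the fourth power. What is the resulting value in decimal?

9234 → 6914
6914 → 8114
8114 → 4354
4354 → 1218
1218 → 4114

4114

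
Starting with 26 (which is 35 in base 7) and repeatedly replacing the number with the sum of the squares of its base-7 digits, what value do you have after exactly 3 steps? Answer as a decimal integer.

10

26 = (3,5)_7 → 3² + 5² = 34
34 = (4,6)_7 → 4² + 6² = 52
52 = (1,0,3)_7 → 1² + 0² + 3² = 10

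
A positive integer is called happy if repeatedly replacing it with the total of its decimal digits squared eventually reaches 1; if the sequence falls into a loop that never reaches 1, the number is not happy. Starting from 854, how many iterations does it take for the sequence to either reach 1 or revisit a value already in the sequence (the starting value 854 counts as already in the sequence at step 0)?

12

854 → 8² + 5² + 4² = 105
105 → 1² + 0² + 5² = 26
26 → 2² + 6² = 40
40 → 4² + 0² = 16
16 → 1² + 6² = 37
37 → 3² + 7² = 58
58 → 5² + 8² = 89
89 → 8² + 9² = 145
145 → 1² + 4² + 5² = 42
42 → 4² + 2² = 20
20 → 2² + 0² = 4
4 → 4² = 16  — 16 repeats.
That took 12 steps.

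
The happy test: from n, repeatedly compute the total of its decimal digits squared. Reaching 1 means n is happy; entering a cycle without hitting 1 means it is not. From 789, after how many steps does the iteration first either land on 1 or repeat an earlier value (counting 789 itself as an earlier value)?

11

789 → 7² + 8² + 9² = 194
194 → 1² + 9² + 4² = 98
98 → 9² + 8² = 145
145 → 1² + 4² + 5² = 42
42 → 4² + 2² = 20
20 → 2² + 0² = 4
4 → 4² = 16
16 → 1² + 6² = 37
37 → 3² + 7² = 58
58 → 5² + 8² = 89
89 → 8² + 9² = 145  — 145 repeats.
That took 11 steps.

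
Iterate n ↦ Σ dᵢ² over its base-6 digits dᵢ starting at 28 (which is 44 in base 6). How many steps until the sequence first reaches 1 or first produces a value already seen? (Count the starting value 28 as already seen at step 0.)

10

28 = (4,4)_6 → 4² + 4² = 16 + 16 = 32
32 = (5,2)_6 → 5² + 2² = 25 + 4 = 29
29 = (4,5)_6 → 4² + 5² = 16 + 25 = 41
41 = (1,0,5)_6 → 1² + 0² + 5² = 1 + 0 + 25 = 26
26 = (4,2)_6 → 4² + 2² = 16 + 4 = 20
20 = (3,2)_6 → 3² + 2² = 9 + 4 = 13
13 = (2,1)_6 → 2² + 1² = 4 + 1 = 5
5 = (5)_6 → 5² = 25
25 = (4,1)_6 → 4² + 1² = 16 + 1 = 17
17 = (2,5)_6 → 2² + 5² = 4 + 25 = 29  — 29 repeats.
That took 10 steps.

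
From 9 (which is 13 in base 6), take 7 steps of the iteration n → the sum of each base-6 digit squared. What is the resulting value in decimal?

9 = (1,3)_6 → 10
10 = (1,4)_6 → 17
17 = (2,5)_6 → 29
29 = (4,5)_6 → 41
41 = (1,0,5)_6 → 26
26 = (4,2)_6 → 20
20 = (3,2)_6 → 13

13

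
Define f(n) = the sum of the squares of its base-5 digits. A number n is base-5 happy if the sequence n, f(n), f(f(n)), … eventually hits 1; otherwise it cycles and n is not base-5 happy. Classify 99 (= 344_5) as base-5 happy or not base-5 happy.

base-5 happy

99 = (3,4,4)_5 → 3² + 4² + 4² = 9 + 16 + 16 = 41
41 = (1,3,1)_5 → 1² + 3² + 1² = 1 + 9 + 1 = 11
11 = (2,1)_5 → 2² + 1² = 4 + 1 = 5
5 = (1,0)_5 → 1² + 0² = 1 + 0 = 1  — reached 1.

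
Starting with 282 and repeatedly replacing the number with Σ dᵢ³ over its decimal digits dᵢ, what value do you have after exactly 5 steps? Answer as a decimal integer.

1242

282 → 2³ + 8³ + 2³ = 528
528 → 5³ + 2³ + 8³ = 645
645 → 6³ + 4³ + 5³ = 405
405 → 4³ + 0³ + 5³ = 189
189 → 1³ + 8³ + 9³ = 1242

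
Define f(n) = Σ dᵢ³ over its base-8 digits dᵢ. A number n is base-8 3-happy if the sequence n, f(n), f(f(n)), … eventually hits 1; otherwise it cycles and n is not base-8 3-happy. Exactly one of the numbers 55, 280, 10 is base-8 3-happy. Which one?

55: 55 → 559 → 469 → 476 → 434 → 440 → 559  — repeats 559 (not base-8 3-happy)
280: 280 → 91 → 55 → 559 → 469 → 476 → 434 → 440 → 559  — repeats 559 (not base-8 3-happy)
10: 10 → 9 → 2 → 8 → 1  — reaches 1 (base-8 3-happy)

10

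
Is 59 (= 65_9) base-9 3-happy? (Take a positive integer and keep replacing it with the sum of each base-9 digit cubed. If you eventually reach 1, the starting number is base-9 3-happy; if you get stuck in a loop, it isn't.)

base-9 3-happy

59 = (6,5)_9 → 6³ + 5³ = 341
341 = (4,1,8)_9 → 4³ + 1³ + 8³ = 577
577 = (7,1,1)_9 → 7³ + 1³ + 1³ = 345
345 = (4,2,3)_9 → 4³ + 2³ + 3³ = 99
99 = (1,2,0)_9 → 1³ + 2³ + 0³ = 9
9 = (1,0)_9 → 1³ + 0³ = 1  — reached 1.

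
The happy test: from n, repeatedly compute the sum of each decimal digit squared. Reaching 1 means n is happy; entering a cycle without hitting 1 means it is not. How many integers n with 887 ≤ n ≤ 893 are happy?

887: 887 → 177 → 99 → 162 → 41 → 17 → 50 → 25 → 29 → 85 → 89 → 145 → 42 → 20 → 4 → 16 → 37 → 58 → 89  (repeats 89)
888: 888 → 192 → 86 → 100 → 1  (reaches 1)
889: 889 → 209 → 85 → 89 → 145 → 42 → 20 → 4 → 16 → 37 → 58 → 89  (repeats 89)
890: 890 → 145 → 42 → 20 → 4 → 16 → 37 → 58 → 89 → 145  (repeats 145)
891: 891 → 146 → 53 → 34 → 25 → 29 → 85 → 89 → 145 → 42 → 20 → 4 → 16 → 37 → 58 → 89  (repeats 89)
892: 892 → 149 → 98 → 145 → 42 → 20 → 4 → 16 → 37 → 58 → 89 → 145  (repeats 145)
893: 893 → 154 → 42 → 20 → 4 → 16 → 37 → 58 → 89 → 145 → 42  (repeats 42)
happy: 888

1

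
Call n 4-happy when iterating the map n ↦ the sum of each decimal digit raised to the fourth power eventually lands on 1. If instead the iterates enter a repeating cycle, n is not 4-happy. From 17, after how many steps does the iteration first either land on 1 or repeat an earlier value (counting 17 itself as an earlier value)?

17 → 1⁴ + 7⁴ = 1 + 2401 = 2402
2402 → 2⁴ + 4⁴ + 0⁴ + 2⁴ = 16 + 256 + 0 + 16 = 288
288 → 2⁴ + 8⁴ + 8⁴ = 16 + 4096 + 4096 = 8208
8208 → 8⁴ + 2⁴ + 0⁴ + 8⁴ = 4096 + 16 + 0 + 4096 = 8208  — 8208 repeats.
That took 4 steps.

4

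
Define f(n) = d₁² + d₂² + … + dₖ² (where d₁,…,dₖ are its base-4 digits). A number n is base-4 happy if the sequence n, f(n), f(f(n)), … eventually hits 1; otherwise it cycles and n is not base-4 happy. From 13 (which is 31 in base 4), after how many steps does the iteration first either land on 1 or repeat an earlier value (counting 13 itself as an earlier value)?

13 = (3,1)_4 → 3² + 1² = 10
10 = (2,2)_4 → 2² + 2² = 8
8 = (2,0)_4 → 2² + 0² = 4
4 = (1,0)_4 → 1² + 0² = 1  — reached 1.
That took 4 steps.

4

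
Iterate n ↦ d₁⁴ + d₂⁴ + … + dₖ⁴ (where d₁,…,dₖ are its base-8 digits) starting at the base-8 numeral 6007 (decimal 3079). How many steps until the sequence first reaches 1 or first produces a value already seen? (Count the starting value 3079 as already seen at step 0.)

3079 = (6,0,0,7)_8 → 6⁴ + 0⁴ + 0⁴ + 7⁴ = 1296 + 0 + 0 + 2401 = 3697
3697 = (7,1,6,1)_8 → 7⁴ + 1⁴ + 6⁴ + 1⁴ = 2401 + 1 + 1296 + 1 = 3699
3699 = (7,1,6,3)_8 → 7⁴ + 1⁴ + 6⁴ + 3⁴ = 2401 + 1 + 1296 + 81 = 3779
3779 = (7,3,0,3)_8 → 7⁴ + 3⁴ + 0⁴ + 3⁴ = 2401 + 81 + 0 + 81 = 2563
2563 = (5,0,0,3)_8 → 5⁴ + 0⁴ + 0⁴ + 3⁴ = 625 + 0 + 0 + 81 = 706
706 = (1,3,0,2)_8 → 1⁴ + 3⁴ + 0⁴ + 2⁴ = 1 + 81 + 0 + 16 = 98
98 = (1,4,2)_8 → 1⁴ + 4⁴ + 2⁴ = 1 + 256 + 16 = 273
273 = (4,2,1)_8 → 4⁴ + 2⁴ + 1⁴ = 256 + 16 + 1 = 273  — 273 repeats.
That took 8 steps.

8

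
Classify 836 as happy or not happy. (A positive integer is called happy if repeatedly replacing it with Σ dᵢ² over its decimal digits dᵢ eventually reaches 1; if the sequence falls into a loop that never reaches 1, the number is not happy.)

happy

836 → 8² + 3² + 6² = 64 + 9 + 36 = 109
109 → 1² + 0² + 9² = 1 + 0 + 81 = 82
82 → 8² + 2² = 64 + 4 = 68
68 → 6² + 8² = 36 + 64 = 100
100 → 1² + 0² + 0² = 1 + 0 + 0 = 1  — reached 1.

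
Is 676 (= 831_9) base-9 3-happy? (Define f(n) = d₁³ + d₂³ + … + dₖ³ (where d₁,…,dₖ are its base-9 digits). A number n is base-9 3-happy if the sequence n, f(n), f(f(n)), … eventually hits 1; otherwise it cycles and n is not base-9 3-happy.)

not base-9 3-happy

676 = (8,3,1)_9 → 8³ + 3³ + 1³ = 540
540 = (6,6,0)_9 → 6³ + 6³ + 0³ = 432
432 = (5,3,0)_9 → 5³ + 3³ + 0³ = 152
152 = (1,7,8)_9 → 1³ + 7³ + 8³ = 856
856 = (1,1,5,1)_9 → 1³ + 1³ + 5³ + 1³ = 128
128 = (1,5,2)_9 → 1³ + 5³ + 2³ = 134
134 = (1,5,8)_9 → 1³ + 5³ + 8³ = 638
638 = (7,7,8)_9 → 7³ + 7³ + 8³ = 1198
1198 = (1,5,7,1)_9 → 1³ + 5³ + 7³ + 1³ = 470
470 = (5,7,2)_9 → 5³ + 7³ + 2³ = 476
476 = (5,7,8)_9 → 5³ + 7³ + 8³ = 980
980 = (1,3,0,8)_9 → 1³ + 3³ + 0³ + 8³ = 540  — 540 already seen; the sequence cycles without reaching 1.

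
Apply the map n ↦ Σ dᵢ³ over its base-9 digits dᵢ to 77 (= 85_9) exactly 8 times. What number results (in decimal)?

91

77 = (8,5)_9 → 8³ + 5³ = 512 + 125 = 637
637 = (7,7,7)_9 → 7³ + 7³ + 7³ = 343 + 343 + 343 = 1029
1029 = (1,3,6,3)_9 → 1³ + 3³ + 6³ + 3³ = 1 + 27 + 216 + 27 = 271
271 = (3,3,1)_9 → 3³ + 3³ + 1³ = 27 + 27 + 1 = 55
55 = (6,1)_9 → 6³ + 1³ = 216 + 1 = 217
217 = (2,6,1)_9 → 2³ + 6³ + 1³ = 8 + 216 + 1 = 225
225 = (2,7,0)_9 → 2³ + 7³ + 0³ = 8 + 343 + 0 = 351
351 = (4,3,0)_9 → 4³ + 3³ + 0³ = 64 + 27 + 0 = 91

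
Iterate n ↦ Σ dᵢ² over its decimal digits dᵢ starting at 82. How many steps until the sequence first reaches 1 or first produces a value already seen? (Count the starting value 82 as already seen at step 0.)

3

82 → 8² + 2² = 64 + 4 = 68
68 → 6² + 8² = 36 + 64 = 100
100 → 1² + 0² + 0² = 1 + 0 + 0 = 1  — reached 1.
That took 3 steps.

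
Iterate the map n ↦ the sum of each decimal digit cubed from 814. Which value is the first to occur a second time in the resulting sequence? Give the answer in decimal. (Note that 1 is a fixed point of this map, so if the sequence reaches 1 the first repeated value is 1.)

370

814 → 577
577 → 811
811 → 514
514 → 190
190 → 730
730 → 370
370 → 370  — 370 already appeared earlier.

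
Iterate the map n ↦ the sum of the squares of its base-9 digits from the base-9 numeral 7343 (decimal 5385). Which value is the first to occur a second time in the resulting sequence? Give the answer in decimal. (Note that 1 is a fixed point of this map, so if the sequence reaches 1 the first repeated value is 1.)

5385 = (7,3,4,3)_9 → 7² + 3² + 4² + 3² = 49 + 9 + 16 + 9 = 83
83 = (1,0,2)_9 → 1² + 0² + 2² = 1 + 0 + 4 = 5
5 = (5)_9 → 5² = 25
25 = (2,7)_9 → 2² + 7² = 4 + 49 = 53
53 = (5,8)_9 → 5² + 8² = 25 + 64 = 89
89 = (1,0,8)_9 → 1² + 0² + 8² = 1 + 0 + 64 = 65
65 = (7,2)_9 → 7² + 2² = 49 + 4 = 53  — 53 already appeared earlier.

53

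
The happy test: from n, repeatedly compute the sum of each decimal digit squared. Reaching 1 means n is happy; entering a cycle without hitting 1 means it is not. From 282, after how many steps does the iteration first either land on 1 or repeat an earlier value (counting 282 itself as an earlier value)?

15

282 → 2² + 8² + 2² = 4 + 64 + 4 = 72
72 → 7² + 2² = 49 + 4 = 53
53 → 5² + 3² = 25 + 9 = 34
34 → 3² + 4² = 9 + 16 = 25
25 → 2² + 5² = 4 + 25 = 29
29 → 2² + 9² = 4 + 81 = 85
85 → 8² + 5² = 64 + 25 = 89
89 → 8² + 9² = 64 + 81 = 145
145 → 1² + 4² + 5² = 1 + 16 + 25 = 42
42 → 4² + 2² = 16 + 4 = 20
20 → 2² + 0² = 4 + 0 = 4
4 → 4² = 16
16 → 1² + 6² = 1 + 36 = 37
37 → 3² + 7² = 9 + 49 = 58
58 → 5² + 8² = 25 + 64 = 89  — 89 repeats.
That took 15 steps.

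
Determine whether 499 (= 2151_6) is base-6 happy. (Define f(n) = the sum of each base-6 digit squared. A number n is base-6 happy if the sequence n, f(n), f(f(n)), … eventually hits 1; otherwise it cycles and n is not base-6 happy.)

499 = (2,1,5,1)_6 → 2² + 1² + 5² + 1² = 4 + 1 + 25 + 1 = 31
31 = (5,1)_6 → 5² + 1² = 25 + 1 = 26
26 = (4,2)_6 → 4² + 2² = 16 + 4 = 20
20 = (3,2)_6 → 3² + 2² = 9 + 4 = 13
13 = (2,1)_6 → 2² + 1² = 4 + 1 = 5
5 = (5)_6 → 5² = 25
25 = (4,1)_6 → 4² + 1² = 16 + 1 = 17
17 = (2,5)_6 → 2² + 5² = 4 + 25 = 29
29 = (4,5)_6 → 4² + 5² = 16 + 25 = 41
41 = (1,0,5)_6 → 1² + 0² + 5² = 1 + 0 + 25 = 26  — 26 already seen; the sequence cycles without reaching 1.

not base-6 happy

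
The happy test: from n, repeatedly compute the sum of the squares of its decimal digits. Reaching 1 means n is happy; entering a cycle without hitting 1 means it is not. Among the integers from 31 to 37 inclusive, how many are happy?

31: 31 → 10 → 1  — happy
32: 32 → 13 → 10 → 1  — happy
33: 33 → 18 → 65 → 61 → 37 → 58 → 89 → 145 → 42 → 20 → 4 → 16 → 37  — not happy
34: 34 → 25 → 29 → 85 → 89 → 145 → 42 → 20 → 4 → 16 → 37 → 58 → 89  — not happy
35: 35 → 34 → 25 → 29 → 85 → 89 → 145 → 42 → 20 → 4 → 16 → 37 → 58 → 89  — not happy
36: 36 → 45 → 41 → 17 → 50 → 25 → 29 → 85 → 89 → 145 → 42 → 20 → 4 → 16 → 37 → 58 → 89  — not happy
37: 37 → 58 → 89 → 145 → 42 → 20 → 4 → 16 → 37  — not happy
happy: 31, 32

2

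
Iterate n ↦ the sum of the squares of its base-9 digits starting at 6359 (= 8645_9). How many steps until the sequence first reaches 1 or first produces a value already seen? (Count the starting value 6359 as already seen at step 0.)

6

6359 = (8,6,4,5)_9 → 8² + 6² + 4² + 5² = 141
141 = (1,6,6)_9 → 1² + 6² + 6² = 73
73 = (8,1)_9 → 8² + 1² = 65
65 = (7,2)_9 → 7² + 2² = 53
53 = (5,8)_9 → 5² + 8² = 89
89 = (1,0,8)_9 → 1² + 0² + 8² = 65  — 65 repeats.
That took 6 steps.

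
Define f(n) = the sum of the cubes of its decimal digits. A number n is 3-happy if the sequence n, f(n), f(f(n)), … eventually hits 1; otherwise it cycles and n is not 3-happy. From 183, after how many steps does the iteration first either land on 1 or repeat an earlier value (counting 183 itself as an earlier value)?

7

183 → 1³ + 8³ + 3³ = 540
540 → 5³ + 4³ + 0³ = 189
189 → 1³ + 8³ + 9³ = 1242
1242 → 1³ + 2³ + 4³ + 2³ = 81
81 → 8³ + 1³ = 513
513 → 5³ + 1³ + 3³ = 153
153 → 1³ + 5³ + 3³ = 153  — 153 repeats.
That took 7 steps.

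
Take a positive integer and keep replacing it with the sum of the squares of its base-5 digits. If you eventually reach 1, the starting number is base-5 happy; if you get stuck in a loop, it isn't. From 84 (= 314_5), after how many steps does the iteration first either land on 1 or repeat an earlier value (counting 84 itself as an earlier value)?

6

84 = (3,1,4)_5 → 26
26 = (1,0,1)_5 → 2
2 = (2)_5 → 4
4 = (4)_5 → 16
16 = (3,1)_5 → 10
10 = (2,0)_5 → 4  — 4 repeats.
That took 6 steps.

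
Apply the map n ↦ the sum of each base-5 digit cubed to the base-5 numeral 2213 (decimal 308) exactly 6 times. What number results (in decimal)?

28

308 = (2,2,1,3)_5 → 2³ + 2³ + 1³ + 3³ = 44
44 = (1,3,4)_5 → 1³ + 3³ + 4³ = 92
92 = (3,3,2)_5 → 3³ + 3³ + 2³ = 62
62 = (2,2,2)_5 → 2³ + 2³ + 2³ = 24
24 = (4,4)_5 → 4³ + 4³ = 128
128 = (1,0,0,3)_5 → 1³ + 0³ + 0³ + 3³ = 28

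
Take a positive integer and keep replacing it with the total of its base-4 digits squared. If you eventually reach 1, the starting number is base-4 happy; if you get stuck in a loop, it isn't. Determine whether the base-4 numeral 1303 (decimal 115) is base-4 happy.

115 = (1,3,0,3)_4 → 1² + 3² + 0² + 3² = 19
19 = (1,0,3)_4 → 1² + 0² + 3² = 10
10 = (2,2)_4 → 2² + 2² = 8
8 = (2,0)_4 → 2² + 0² = 4
4 = (1,0)_4 → 1² + 0² = 1  — reached 1.

base-4 happy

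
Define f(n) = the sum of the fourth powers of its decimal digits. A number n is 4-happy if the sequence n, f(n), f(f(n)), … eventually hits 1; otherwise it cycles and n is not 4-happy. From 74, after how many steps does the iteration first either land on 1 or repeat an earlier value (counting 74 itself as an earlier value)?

74 → 7⁴ + 4⁴ = 2401 + 256 = 2657
2657 → 2⁴ + 6⁴ + 5⁴ + 7⁴ = 16 + 1296 + 625 + 2401 = 4338
4338 → 4⁴ + 3⁴ + 3⁴ + 8⁴ = 256 + 81 + 81 + 4096 = 4514
4514 → 4⁴ + 5⁴ + 1⁴ + 4⁴ = 256 + 625 + 1 + 256 = 1138
1138 → 1⁴ + 1⁴ + 3⁴ + 8⁴ = 1 + 1 + 81 + 4096 = 4179
4179 → 4⁴ + 1⁴ + 7⁴ + 9⁴ = 256 + 1 + 2401 + 6561 = 9219
9219 → 9⁴ + 2⁴ + 1⁴ + 9⁴ = 6561 + 16 + 1 + 6561 = 13139
13139 → 1⁴ + 3⁴ + 1⁴ + 3⁴ + 9⁴ = 1 + 81 + 1 + 81 + 6561 = 6725
6725 → 6⁴ + 7⁴ + 2⁴ + 5⁴ = 1296 + 2401 + 16 + 625 = 4338  — 4338 repeats.
That took 9 steps.

9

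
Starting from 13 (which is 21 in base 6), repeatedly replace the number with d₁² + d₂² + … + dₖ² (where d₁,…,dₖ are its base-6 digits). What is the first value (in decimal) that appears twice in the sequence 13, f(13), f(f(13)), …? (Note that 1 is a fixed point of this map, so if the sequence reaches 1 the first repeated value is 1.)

13

13 = (2,1)_6 → 2² + 1² = 5
5 = (5)_6 → 5² = 25
25 = (4,1)_6 → 4² + 1² = 17
17 = (2,5)_6 → 2² + 5² = 29
29 = (4,5)_6 → 4² + 5² = 41
41 = (1,0,5)_6 → 1² + 0² + 5² = 26
26 = (4,2)_6 → 4² + 2² = 20
20 = (3,2)_6 → 3² + 2² = 13  — 13 already appeared earlier.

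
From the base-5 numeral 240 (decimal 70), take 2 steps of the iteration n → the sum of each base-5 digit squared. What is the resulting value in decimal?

16

70 = (2,4,0)_5 → 2² + 4² + 0² = 20
20 = (4,0)_5 → 4² + 0² = 16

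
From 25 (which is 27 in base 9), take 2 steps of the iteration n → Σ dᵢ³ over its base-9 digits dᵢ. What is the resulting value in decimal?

91

25 = (2,7)_9 → 351
351 = (4,3,0)_9 → 91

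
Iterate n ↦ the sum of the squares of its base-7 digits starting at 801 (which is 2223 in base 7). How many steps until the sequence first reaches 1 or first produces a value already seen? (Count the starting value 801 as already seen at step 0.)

5

801 = (2,2,2,3)_7 → 2² + 2² + 2² + 3² = 21
21 = (3,0)_7 → 3² + 0² = 9
9 = (1,2)_7 → 1² + 2² = 5
5 = (5)_7 → 5² = 25
25 = (3,4)_7 → 3² + 4² = 25  — 25 repeats.
That took 5 steps.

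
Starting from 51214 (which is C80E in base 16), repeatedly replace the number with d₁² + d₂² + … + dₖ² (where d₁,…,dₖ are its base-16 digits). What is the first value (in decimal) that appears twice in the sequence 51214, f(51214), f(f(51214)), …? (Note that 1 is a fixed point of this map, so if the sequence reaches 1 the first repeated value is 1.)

51214 = (12,8,0,14)_16 → 404
404 = (1,9,4)_16 → 98
98 = (6,2)_16 → 40
40 = (2,8)_16 → 68
68 = (4,4)_16 → 32
32 = (2,0)_16 → 4
4 = (4)_16 → 16
16 = (1,0)_16 → 1  — reached the fixed point 1.
1 → 1, so 1 is the first repeated value.

1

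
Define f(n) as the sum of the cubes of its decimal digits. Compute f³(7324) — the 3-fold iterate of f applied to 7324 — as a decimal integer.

7324 → 7³ + 3³ + 2³ + 4³ = 343 + 27 + 8 + 64 = 442
442 → 4³ + 4³ + 2³ = 64 + 64 + 8 = 136
136 → 1³ + 3³ + 6³ = 1 + 27 + 216 = 244

244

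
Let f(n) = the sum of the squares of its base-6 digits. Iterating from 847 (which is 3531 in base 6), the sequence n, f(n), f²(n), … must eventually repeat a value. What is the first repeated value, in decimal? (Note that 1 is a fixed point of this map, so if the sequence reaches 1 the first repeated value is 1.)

847 = (3,5,3,1)_6 → 3² + 5² + 3² + 1² = 44
44 = (1,1,2)_6 → 1² + 1² + 2² = 6
6 = (1,0)_6 → 1² + 0² = 1  — reached the fixed point 1.
1 → 1, so 1 is the first repeated value.

1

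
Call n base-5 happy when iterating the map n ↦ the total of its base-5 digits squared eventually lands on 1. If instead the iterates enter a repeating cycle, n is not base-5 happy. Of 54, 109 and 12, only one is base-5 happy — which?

54: 54 → 20 → 16 → 10 → 4 → 16  — repeats 16 (not base-5 happy)
109: 109 → 33 → 11 → 5 → 1  — reaches 1 (base-5 happy)
12: 12 → 8 → 10 → 4 → 16 → 10  — repeats 10 (not base-5 happy)

109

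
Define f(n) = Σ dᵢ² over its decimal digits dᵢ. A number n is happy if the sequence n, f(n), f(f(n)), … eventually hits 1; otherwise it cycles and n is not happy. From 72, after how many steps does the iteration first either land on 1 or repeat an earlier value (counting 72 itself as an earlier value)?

72 → 7² + 2² = 49 + 4 = 53
53 → 5² + 3² = 25 + 9 = 34
34 → 3² + 4² = 9 + 16 = 25
25 → 2² + 5² = 4 + 25 = 29
29 → 2² + 9² = 4 + 81 = 85
85 → 8² + 5² = 64 + 25 = 89
89 → 8² + 9² = 64 + 81 = 145
145 → 1² + 4² + 5² = 1 + 16 + 25 = 42
42 → 4² + 2² = 16 + 4 = 20
20 → 2² + 0² = 4 + 0 = 4
4 → 4² = 16
16 → 1² + 6² = 1 + 36 = 37
37 → 3² + 7² = 9 + 49 = 58
58 → 5² + 8² = 25 + 64 = 89  — 89 repeats.
That took 14 steps.

14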